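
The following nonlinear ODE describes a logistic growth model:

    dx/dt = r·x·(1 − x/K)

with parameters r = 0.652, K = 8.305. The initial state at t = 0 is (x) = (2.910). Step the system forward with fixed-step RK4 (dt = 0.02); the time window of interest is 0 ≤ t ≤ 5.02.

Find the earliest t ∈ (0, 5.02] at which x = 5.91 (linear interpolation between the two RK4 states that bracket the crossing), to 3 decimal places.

t=0.000: state=(2.910)
step 1 (dt=0.02): k1=(1.233), k2=(1.235), k3=(1.235), k4=(1.237); state += dt/6·(k1+2k2+2k3+k4)
t=0.020: state=(2.935)
t=0.040: state=(2.959)
t=0.060: state=(2.984)
continuing one RK4 step at a time; state shown every 10 steps (Δt=0.2):
t=0.200: state=(3.161)
t=0.400: state=(3.420)
t=0.600: state=(3.685)
t=0.800: state=(3.954)
t=1.000: state=(4.224)
t=1.200: state=(4.494)
t=1.400: state=(4.762)
t=1.600: state=(5.024)
t=1.800: state=(5.279)
t=2.000: state=(5.525)
t=2.200: state=(5.760)
t=2.320: state=(5.896)
next step: t=2.340: state=(5.919) — x has crossed 5.91
linear interpolation between t=2.320 (5.89644) and t=2.340 (5.91868) → t≈2.332

t = 2.332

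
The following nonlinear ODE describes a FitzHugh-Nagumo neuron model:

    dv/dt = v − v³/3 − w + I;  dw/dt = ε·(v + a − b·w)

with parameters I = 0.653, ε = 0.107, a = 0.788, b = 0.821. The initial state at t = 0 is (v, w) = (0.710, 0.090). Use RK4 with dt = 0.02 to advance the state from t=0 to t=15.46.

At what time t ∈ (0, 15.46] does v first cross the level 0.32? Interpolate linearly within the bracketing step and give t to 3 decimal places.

t = 10.992

t=0.000: state=(0.710, 0.090)
step 1 (dt=0.02): k1=(1.154, 0.152), k2=(1.158, 0.153), k3=(1.158, 0.153), k4=(1.162, 0.155); state += dt/6·(k1+2k2+2k3+k4)
t=0.020: state=(0.733, 0.093)
t=0.040: state=(0.756, 0.096)
t=0.060: state=(0.780, 0.099)
continuing one RK4 step at a time; state shown every 25 steps (Δt=0.5):
t=0.500: state=(1.289, 0.180)
t=1.000: state=(1.673, 0.292)
t=1.500: state=(1.801, 0.413)
t=2.000: state=(1.808, 0.531)
t=2.500: state=(1.776, 0.643)
t=3.000: state=(1.731, 0.749)
t=3.500: state=(1.683, 0.847)
t=4.000: state=(1.632, 0.939)
t=4.500: state=(1.580, 1.024)
t=5.000: state=(1.526, 1.102)
t=5.500: state=(1.471, 1.175)
t=6.000: state=(1.414, 1.241)
t=6.500: state=(1.355, 1.301)
t=7.000: state=(1.292, 1.356)
t=7.500: state=(1.225, 1.405)
t=8.000: state=(1.152, 1.448)
t=8.500: state=(1.071, 1.485)
t=9.000: state=(0.980, 1.516)
t=9.500: state=(0.872, 1.541)
t=10.000: state=(0.739, 1.558)
t=10.500: state=(0.564, 1.567)
t=10.980: state=(0.327, 1.564)
next step: t=11.000: state=(0.315, 1.564) — v has crossed 0.32
linear interpolation between t=10.980 (0.32729) and t=11.000 (0.31527) → t≈10.992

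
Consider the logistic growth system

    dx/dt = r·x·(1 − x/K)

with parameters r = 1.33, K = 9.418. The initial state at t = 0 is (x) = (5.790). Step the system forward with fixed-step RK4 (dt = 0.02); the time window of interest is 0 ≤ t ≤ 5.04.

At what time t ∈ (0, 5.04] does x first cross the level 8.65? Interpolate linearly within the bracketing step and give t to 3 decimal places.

t = 1.469

t=0.000: state=(5.790)
step 1 (dt=0.02): k1=(2.966), k2=(2.957), k3=(2.957), k4=(2.948); state += dt/6·(k1+2k2+2k3+k4)
t=0.020: state=(5.849)
t=0.040: state=(5.908)
t=0.060: state=(5.966)
continuing one RK4 step at a time; state shown every 10 steps (Δt=0.2):
t=0.200: state=(6.362)
t=0.400: state=(6.884)
t=0.600: state=(7.346)
t=0.800: state=(7.744)
t=1.000: state=(8.079)
t=1.200: state=(8.357)
t=1.400: state=(8.583)
t=1.460: state=(8.641)
next step: t=1.480: state=(8.660) — x has crossed 8.65
linear interpolation between t=1.460 (8.64130) and t=1.480 (8.66004) → t≈1.469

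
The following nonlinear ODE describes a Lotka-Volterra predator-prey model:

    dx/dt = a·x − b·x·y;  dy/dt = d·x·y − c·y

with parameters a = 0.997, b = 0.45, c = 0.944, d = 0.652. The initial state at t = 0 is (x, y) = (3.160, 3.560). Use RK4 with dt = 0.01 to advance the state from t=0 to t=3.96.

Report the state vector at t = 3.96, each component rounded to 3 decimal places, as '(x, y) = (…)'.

t=0.000: state=(3.160, 3.560)
step 1 (dt=0.01): k1=(-1.912, 3.974), k2=(-1.934, 3.974), k3=(-1.934, 3.974), k4=(-1.956, 3.973); state += dt/6·(k1+2k2+2k3+k4)
t=0.010: state=(3.141, 3.600)
t=0.020: state=(3.121, 3.639)
t=0.030: state=(3.101, 3.679)
continuing one RK4 step at a time; state shown every 20 steps (Δt=0.2):
t=0.200: state=(2.703, 4.326)
t=0.400: state=(2.172, 4.923)
t=0.600: state=(1.675, 5.234)
t=0.800: state=(1.273, 5.246)
t=1.000: state=(0.978, 5.024)
t=1.200: state=(0.771, 4.658)
t=1.400: state=(0.631, 4.224)
t=1.600: state=(0.538, 3.772)
t=1.800: state=(0.477, 3.336)
t=2.000: state=(0.439, 2.931)
t=2.200: state=(0.419, 2.566)
t=2.400: state=(0.412, 2.242)
t=2.600: state=(0.416, 1.959)
t=2.800: state=(0.431, 1.714)
t=3.000: state=(0.455, 1.503)
t=3.200: state=(0.489, 1.324)
t=3.400: state=(0.534, 1.171)
t=3.600: state=(0.590, 1.043)
t=3.800: state=(0.659, 0.937)
t=3.960: state=(0.724, 0.866)

(x, y) = (0.724, 0.866)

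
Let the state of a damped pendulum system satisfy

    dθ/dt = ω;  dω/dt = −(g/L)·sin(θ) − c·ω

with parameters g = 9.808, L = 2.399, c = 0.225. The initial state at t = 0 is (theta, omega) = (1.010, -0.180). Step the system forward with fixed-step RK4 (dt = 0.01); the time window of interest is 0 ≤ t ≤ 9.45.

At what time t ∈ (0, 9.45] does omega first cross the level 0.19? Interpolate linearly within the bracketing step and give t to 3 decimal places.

t=0.000: state=(1.010, -0.180)
step 1 (dt=0.01): k1=(-0.180, -3.422), k2=(-0.197, -3.416), k3=(-0.197, -3.416), k4=(-0.214, -3.410); state += dt/6·(k1+2k2+2k3+k4)
t=0.010: state=(1.008, -0.214)
t=0.020: state=(1.006, -0.248)
t=0.030: state=(1.003, -0.282)
continuing one RK4 step at a time; state shown every 50 steps (Δt=0.5):
t=0.500: state=(0.538, -1.571)
t=1.000: state=(-0.325, -1.588)
t=1.500: state=(-0.822, -0.286)
t=1.650: state=(-0.831, 0.170)
next step: t=1.660: state=(-0.829, 0.199) — omega has crossed 0.19
linear interpolation between t=1.650 (0.16950) and t=1.660 (0.19926) → t≈1.657

t = 1.657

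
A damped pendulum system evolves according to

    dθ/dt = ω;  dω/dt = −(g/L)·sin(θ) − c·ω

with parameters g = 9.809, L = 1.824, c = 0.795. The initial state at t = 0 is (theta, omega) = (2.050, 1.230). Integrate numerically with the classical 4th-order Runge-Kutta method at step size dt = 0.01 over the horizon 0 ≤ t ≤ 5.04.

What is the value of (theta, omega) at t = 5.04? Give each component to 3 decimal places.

t=0.000: state=(2.050, 1.230)
step 1 (dt=0.01): k1=(1.230, -5.750), k2=(1.201, -5.712), k3=(1.201, -5.712), k4=(1.173, -5.674); state += dt/6·(k1+2k2+2k3+k4)
t=0.010: state=(2.062, 1.173)
t=0.020: state=(2.073, 1.117)
t=0.030: state=(2.084, 1.061)
continuing one RK4 step at a time; state shown every 20 steps (Δt=0.2):
t=0.200: state=(2.190, 0.212)
t=0.400: state=(2.146, -0.634)
t=0.600: state=(1.940, -1.420)
t=0.800: state=(1.580, -2.181)
t=1.000: state=(1.076, -2.816)
t=1.200: state=(0.477, -3.086)
t=1.400: state=(-0.120, -2.794)
t=1.600: state=(-0.607, -2.015)
t=1.800: state=(-0.912, -1.022)
t=2.000: state=(-1.017, -0.045)
t=2.200: state=(-0.940, 0.794)
t=2.400: state=(-0.715, 1.412)
t=2.600: state=(-0.395, 1.727)
t=2.800: state=(-0.048, 1.685)
t=3.000: state=(0.258, 1.324)
t=3.200: state=(0.469, 0.765)
t=3.400: state=(0.560, 0.154)
t=3.600: state=(0.534, -0.394)
t=3.800: state=(0.413, -0.794)
t=4.000: state=(0.231, -0.992)
t=4.200: state=(0.031, -0.972)
t=4.400: state=(-0.146, -0.766)
t=4.600: state=(-0.268, -0.443)
t=4.800: state=(-0.321, -0.083)
t=5.000: state=(-0.304, 0.239)
t=5.040: state=(-0.293, 0.294)

(theta, omega) = (-0.293, 0.294)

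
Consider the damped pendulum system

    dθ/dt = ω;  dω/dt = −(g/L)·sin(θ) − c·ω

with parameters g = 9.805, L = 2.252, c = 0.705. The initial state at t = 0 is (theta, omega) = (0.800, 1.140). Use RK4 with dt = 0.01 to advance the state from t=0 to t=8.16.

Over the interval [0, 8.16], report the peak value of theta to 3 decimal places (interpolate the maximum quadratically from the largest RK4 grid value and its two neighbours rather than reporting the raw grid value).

max theta = 0.967

t=0.000: state=(0.800, 1.140)
step 1 (dt=0.01): k1=(1.140, -3.927), k2=(1.120, -3.930), k3=(1.120, -3.930), k4=(1.101, -3.933); state += dt/6·(k1+2k2+2k3+k4)
t=0.010: state=(0.811, 1.101)
t=0.020: state=(0.822, 1.061)
t=0.030: state=(0.832, 1.022)
continuing one RK4 step at a time; state shown every 50 steps (Δt=0.5):
t=0.500: state=(0.897, -0.665)
t=1.000: state=(0.296, -1.509)
t=1.500: state=(-0.362, -0.920)
t=2.000: state=(-0.530, 0.231)
t=2.500: state=(-0.221, 0.862)
t=3.000: state=(0.178, 0.604)
t=3.500: state=(0.311, -0.077)
t=4.000: state=(0.147, -0.493)
t=4.500: state=(-0.090, -0.377)
t=5.000: state=(-0.182, 0.019)
t=5.500: state=(-0.095, 0.282)
t=6.000: state=(0.046, 0.231)
t=6.500: state=(0.106, 0.002)
t=7.000: state=(0.060, -0.160)
t=7.500: state=(-0.023, -0.141)
t=8.000: state=(-0.062, -0.009)
t=8.160: state=(-0.060, 0.032)
largest grid value and its neighbours: theta(0.290)=0.96677, theta(0.300)=0.96685, theta(0.310)=0.96658
parabola through these three points peaks at t≈0.297 with theta≈0.96687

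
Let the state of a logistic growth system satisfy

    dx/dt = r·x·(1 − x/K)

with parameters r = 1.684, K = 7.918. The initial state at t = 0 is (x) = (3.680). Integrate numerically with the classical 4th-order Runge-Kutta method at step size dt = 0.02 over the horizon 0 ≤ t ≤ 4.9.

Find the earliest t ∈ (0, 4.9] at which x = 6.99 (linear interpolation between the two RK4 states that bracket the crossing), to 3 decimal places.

t = 1.283

t=0.000: state=(3.680)
step 1 (dt=0.02): k1=(3.317), k2=(3.321), k3=(3.321), k4=(3.324); state += dt/6·(k1+2k2+2k3+k4)
t=0.020: state=(3.746)
t=0.040: state=(3.813)
t=0.060: state=(3.880)
continuing one RK4 step at a time; state shown every 10 steps (Δt=0.2):
t=0.200: state=(4.345)
t=0.400: state=(4.989)
t=0.600: state=(5.579)
t=0.800: state=(6.094)
t=1.000: state=(6.523)
t=1.200: state=(6.869)
t=1.280: state=(6.986)
next step: t=1.300: state=(7.013) — x has crossed 6.99
linear interpolation between t=1.280 (6.98601) and t=1.300 (7.01335) → t≈1.283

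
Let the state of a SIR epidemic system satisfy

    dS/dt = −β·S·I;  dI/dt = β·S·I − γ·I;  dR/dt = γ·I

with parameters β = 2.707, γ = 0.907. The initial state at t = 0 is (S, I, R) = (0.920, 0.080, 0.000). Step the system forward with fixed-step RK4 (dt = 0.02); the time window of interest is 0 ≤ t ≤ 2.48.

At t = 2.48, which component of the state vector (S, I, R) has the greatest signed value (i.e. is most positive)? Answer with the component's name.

t=0.000: state=(0.920, 0.080, 0.000)
step 1 (dt=0.02): k1=(-0.199, 0.127, 0.073), k2=(-0.202, 0.128, 0.074), k3=(-0.202, 0.128, 0.074), k4=(-0.205, 0.130, 0.075); state += dt/6·(k1+2k2+2k3+k4)
t=0.020: state=(0.916, 0.083, 0.001)
t=0.040: state=(0.912, 0.085, 0.003)
t=0.060: state=(0.908, 0.088, 0.005)
continuing one RK4 step at a time; state shown every 5 steps (Δt=0.1):
t=0.100: state=(0.899, 0.093, 0.008)
t=0.200: state=(0.874, 0.109, 0.017)
t=0.300: state=(0.847, 0.125, 0.028)
t=0.400: state=(0.817, 0.143, 0.040)
t=0.500: state=(0.784, 0.162, 0.054)
t=0.600: state=(0.748, 0.183, 0.069)
t=0.700: state=(0.710, 0.203, 0.087)
t=0.800: state=(0.670, 0.224, 0.106)
t=0.900: state=(0.629, 0.243, 0.127)
t=1.000: state=(0.588, 0.262, 0.150)
t=1.100: state=(0.546, 0.279, 0.175)
t=1.200: state=(0.505, 0.294, 0.201)
t=1.300: state=(0.466, 0.306, 0.228)
t=1.400: state=(0.428, 0.316, 0.256)
t=1.500: state=(0.393, 0.322, 0.285)
t=1.600: state=(0.360, 0.326, 0.315)
t=1.700: state=(0.329, 0.326, 0.344)
t=1.800: state=(0.302, 0.325, 0.374)
t=1.900: state=(0.276, 0.321, 0.403)
t=2.000: state=(0.254, 0.315, 0.432)
t=2.100: state=(0.233, 0.307, 0.460)
t=2.200: state=(0.215, 0.298, 0.487)
t=2.300: state=(0.198, 0.288, 0.514)
t=2.400: state=(0.184, 0.277, 0.540)
t=2.480: state=(0.173, 0.267, 0.559)
compare at T: S=0.173, I=0.267, R=0.559

largest component: R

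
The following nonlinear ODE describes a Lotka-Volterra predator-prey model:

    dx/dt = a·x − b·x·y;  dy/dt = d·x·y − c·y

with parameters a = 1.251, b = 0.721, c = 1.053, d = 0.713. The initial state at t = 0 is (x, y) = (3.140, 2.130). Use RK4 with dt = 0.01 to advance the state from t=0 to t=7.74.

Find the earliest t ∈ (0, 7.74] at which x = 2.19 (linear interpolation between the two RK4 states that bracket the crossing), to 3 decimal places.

t=0.000: state=(3.140, 2.130)
step 1 (dt=0.01): k1=(-0.894, 2.526), k2=(-0.921, 2.534), k3=(-0.921, 2.534), k4=(-0.949, 2.542); state += dt/6·(k1+2k2+2k3+k4)
t=0.010: state=(3.131, 2.155)
t=0.020: state=(3.121, 2.181)
t=0.030: state=(3.111, 2.206)
continuing one RK4 step at a time; state shown every 25 steps (Δt=0.25):
t=0.250: state=(2.758, 2.781)
t=0.490: state=(2.193, 3.304)
next step: t=0.500: state=(2.168, 3.321) — x has crossed 2.19
linear interpolation between t=0.490 (2.19273) and t=0.500 (2.16793) → t≈0.491

t = 0.491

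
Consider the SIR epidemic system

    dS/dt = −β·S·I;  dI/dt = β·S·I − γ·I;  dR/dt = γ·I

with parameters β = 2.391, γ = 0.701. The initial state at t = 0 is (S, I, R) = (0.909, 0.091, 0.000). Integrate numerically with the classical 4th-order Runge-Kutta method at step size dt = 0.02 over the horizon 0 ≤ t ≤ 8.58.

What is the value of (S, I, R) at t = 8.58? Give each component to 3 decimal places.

(S, I, R) = (0.035, 0.011, 0.954)

t=0.000: state=(0.909, 0.091, 0.000)
step 1 (dt=0.02): k1=(-0.198, 0.134, 0.064), k2=(-0.200, 0.136, 0.065), k3=(-0.200, 0.136, 0.065), k4=(-0.203, 0.137, 0.066); state += dt/6·(k1+2k2+2k3+k4)
t=0.020: state=(0.905, 0.094, 0.001)
t=0.040: state=(0.901, 0.096, 0.003)
t=0.060: state=(0.897, 0.099, 0.004)
continuing one RK4 step at a time; state shown every 25 steps (Δt=0.5):
t=0.500: state=(0.777, 0.177, 0.046)
t=1.000: state=(0.590, 0.283, 0.127)
t=1.500: state=(0.400, 0.359, 0.241)
t=2.000: state=(0.257, 0.373, 0.371)
t=2.500: state=(0.167, 0.337, 0.496)
t=3.000: state=(0.116, 0.280, 0.604)
t=3.500: state=(0.086, 0.222, 0.692)
t=4.000: state=(0.068, 0.171, 0.761)
t=4.500: state=(0.057, 0.130, 0.813)
t=5.000: state=(0.050, 0.097, 0.853)
t=5.500: state=(0.045, 0.073, 0.883)
t=6.000: state=(0.042, 0.054, 0.905)
t=6.500: state=(0.039, 0.040, 0.921)
t=7.000: state=(0.038, 0.029, 0.933)
t=7.500: state=(0.037, 0.022, 0.942)
t=8.000: state=(0.036, 0.016, 0.948)
t=8.500: state=(0.035, 0.012, 0.953)
t=8.580: state=(0.035, 0.011, 0.954)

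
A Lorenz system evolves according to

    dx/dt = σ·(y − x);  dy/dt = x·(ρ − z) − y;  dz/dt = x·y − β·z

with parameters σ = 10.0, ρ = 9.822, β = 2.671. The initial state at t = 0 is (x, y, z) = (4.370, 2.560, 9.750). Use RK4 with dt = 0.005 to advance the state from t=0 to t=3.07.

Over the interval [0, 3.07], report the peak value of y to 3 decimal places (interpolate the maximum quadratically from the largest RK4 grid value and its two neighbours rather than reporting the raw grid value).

t=0.000: state=(4.370, 2.560, 9.750)
step 1 (dt=0.005): k1=(-18.100, -2.245, -14.855), k2=(-17.704, -2.082, -14.896), k3=(-17.709, -2.082, -14.891), k4=(-17.319, -1.923, -14.927); state += dt/6·(k1+2k2+2k3+k4)
t=0.005: state=(4.281, 2.550, 9.676)
t=0.010: state=(4.197, 2.541, 9.601)
t=0.015: state=(4.116, 2.533, 9.526)
continuing one RK4 step at a time; state shown every 20 steps (Δt=0.1):
t=0.100: state=(3.215, 2.593, 8.282)
t=0.200: state=(2.948, 2.973, 7.074)
t=0.300: state=(3.186, 3.612, 6.293)
t=0.400: state=(3.766, 4.486, 6.053)
t=0.500: state=(4.590, 5.490, 6.478)
t=0.600: state=(5.484, 6.315, 7.611)
t=0.700: state=(6.122, 6.504, 9.159)
t=0.800: state=(6.166, 5.868, 10.403)
t=0.900: state=(5.601, 4.841, 10.736)
t=1.000: state=(4.800, 4.029, 10.218)
t=1.100: state=(4.155, 3.664, 9.306)
t=1.200: state=(3.836, 3.687, 8.392)
t=1.300: state=(3.842, 3.991, 7.706)
t=1.400: state=(4.110, 4.485, 7.374)
t=1.500: state=(4.559, 5.062, 7.468)
t=1.600: state=(5.067, 5.553, 7.978)
t=1.700: state=(5.469, 5.757, 8.752)
t=1.800: state=(5.601, 5.569, 9.480)
t=1.900: state=(5.417, 5.101, 9.848)
t=2.000: state=(5.030, 4.608, 9.758)
t=2.100: state=(4.633, 4.286, 9.340)
t=2.200: state=(4.369, 4.197, 8.811)
t=2.300: state=(4.294, 4.314, 8.352)
t=2.400: state=(4.397, 4.574, 8.084)
t=2.500: state=(4.627, 4.897, 8.065)
t=2.600: state=(4.908, 5.184, 8.293)
t=2.700: state=(5.146, 5.331, 8.683)
t=2.800: state=(5.256, 5.285, 9.084)
t=2.900: state=(5.204, 5.076, 9.341)
t=3.000: state=(5.025, 4.811, 9.369)
t=3.070: state=(4.871, 4.653, 9.264)
largest grid value and its neighbours: y(0.670)=6.53695, y(0.675)=6.53706, y(0.680)=6.53493
parabola through these three points peaks at t≈0.673 with y≈6.53729

max y = 6.537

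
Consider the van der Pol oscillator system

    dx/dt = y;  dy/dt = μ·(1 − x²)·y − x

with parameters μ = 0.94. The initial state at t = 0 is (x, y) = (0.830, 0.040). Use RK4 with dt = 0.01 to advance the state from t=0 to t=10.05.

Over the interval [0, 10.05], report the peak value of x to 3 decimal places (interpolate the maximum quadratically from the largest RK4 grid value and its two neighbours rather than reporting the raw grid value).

t=0.000: state=(0.830, 0.040)
step 1 (dt=0.01): k1=(0.040, -0.818), k2=(0.036, -0.820), k3=(0.036, -0.820), k4=(0.032, -0.821); state += dt/6·(k1+2k2+2k3+k4)
t=0.010: state=(0.830, 0.032)
t=0.020: state=(0.831, 0.024)
t=0.030: state=(0.831, 0.015)
continuing one RK4 step at a time; state shown every 50 steps (Δt=0.5):
t=0.500: state=(0.743, -0.393)
t=1.000: state=(0.427, -0.889)
t=1.500: state=(-0.168, -1.500)
t=2.000: state=(-1.010, -1.680)
t=2.500: state=(-1.607, -0.585)
t=3.000: state=(-1.647, 0.309)
t=3.500: state=(-1.376, 0.744)
t=4.000: state=(-0.902, 1.182)
t=4.500: state=(-0.138, 1.947)
t=5.000: state=(1.035, 2.490)
t=5.500: state=(1.896, 0.740)
t=6.000: state=(1.938, -0.346)
t=6.500: state=(1.670, -0.685)
t=7.000: state=(1.259, -0.976)
t=7.500: state=(0.656, -1.495)
t=8.000: state=(-0.312, -2.413)
t=8.500: state=(-1.539, -1.963)
t=9.000: state=(-2.005, -0.092)
t=9.500: state=(-1.864, 0.524)
t=10.000: state=(-1.533, 0.790)
t=10.050: state=(-1.493, 0.817)
largest grid value and its neighbours: x(5.750)=1.98288, x(5.760)=1.98303, x(5.770)=1.98298
parabola through these three points peaks at t≈5.763 with x≈1.98304

max x = 1.983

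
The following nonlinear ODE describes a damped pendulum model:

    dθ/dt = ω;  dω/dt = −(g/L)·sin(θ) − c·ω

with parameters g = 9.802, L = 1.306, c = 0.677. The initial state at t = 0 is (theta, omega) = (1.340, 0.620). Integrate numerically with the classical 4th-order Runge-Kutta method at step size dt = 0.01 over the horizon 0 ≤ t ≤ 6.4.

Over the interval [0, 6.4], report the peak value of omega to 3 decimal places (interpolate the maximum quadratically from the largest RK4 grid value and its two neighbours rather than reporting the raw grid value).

max omega = 1.909

t=0.000: state=(1.340, 0.620)
step 1 (dt=0.01): k1=(0.620, -7.726), k2=(0.581, -7.705), k3=(0.581, -7.705), k4=(0.543, -7.684); state += dt/6·(k1+2k2+2k3+k4)
t=0.010: state=(1.346, 0.543)
t=0.020: state=(1.351, 0.466)
t=0.030: state=(1.355, 0.390)
continuing one RK4 step at a time; state shown every 25 steps (Δt=0.25):
t=0.250: state=(1.266, -1.156)
t=0.500: state=(0.800, -2.463)
t=0.750: state=(0.114, -2.823)
t=1.000: state=(-0.510, -2.005)
t=1.250: state=(-0.838, -0.575)
t=1.500: state=(-0.802, 0.809)
t=1.750: state=(-0.472, 1.725)
t=2.000: state=(-0.006, 1.855)
t=2.250: state=(0.390, 1.207)
t=2.500: state=(0.567, 0.190)
t=2.750: state=(0.492, -0.739)
t=3.000: state=(0.233, -1.245)
t=3.250: state=(-0.081, -1.171)
t=3.500: state=(-0.313, -0.627)
t=3.750: state=(-0.381, 0.083)
t=4.000: state=(-0.284, 0.650)
t=4.250: state=(-0.085, 0.868)
t=4.500: state=(0.117, 0.694)
t=4.750: state=(0.240, 0.261)
t=5.000: state=(0.245, -0.210)
t=5.250: state=(0.148, -0.523)
t=5.500: state=(0.006, -0.572)
t=5.750: state=(-0.117, -0.377)
t=6.000: state=(-0.172, -0.056)
t=6.250: state=(-0.148, 0.237)
t=6.400: state=(-0.103, 0.349)
largest grid value and its neighbours: omega(1.900)=1.90829, omega(1.910)=1.90925, omega(1.920)=1.90879
parabola through these three points peaks at t≈1.912 with omega≈1.90927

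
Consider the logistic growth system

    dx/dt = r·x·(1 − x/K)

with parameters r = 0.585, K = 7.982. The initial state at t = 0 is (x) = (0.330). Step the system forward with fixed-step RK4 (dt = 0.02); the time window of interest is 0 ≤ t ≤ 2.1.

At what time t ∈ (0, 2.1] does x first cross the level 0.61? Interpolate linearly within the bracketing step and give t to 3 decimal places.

t=0.000: state=(0.330)
step 1 (dt=0.02): k1=(0.185), k2=(0.186), k3=(0.186), k4=(0.187); state += dt/6·(k1+2k2+2k3+k4)
t=0.020: state=(0.334)
t=0.040: state=(0.337)
t=0.060: state=(0.341)
continuing one RK4 step at a time; state shown every 5 steps (Δt=0.1):
t=0.100: state=(0.349)
t=0.200: state=(0.369)
t=0.300: state=(0.390)
t=0.400: state=(0.413)
t=0.500: state=(0.436)
t=0.600: state=(0.461)
t=0.700: state=(0.487)
t=0.800: state=(0.514)
t=0.900: state=(0.543)
t=1.000: state=(0.573)
t=1.100: state=(0.605)
next step: t=1.120: state=(0.612) — x has crossed 0.61
linear interpolation between t=1.100 (0.60543) and t=1.120 (0.61201) → t≈1.114

t = 1.114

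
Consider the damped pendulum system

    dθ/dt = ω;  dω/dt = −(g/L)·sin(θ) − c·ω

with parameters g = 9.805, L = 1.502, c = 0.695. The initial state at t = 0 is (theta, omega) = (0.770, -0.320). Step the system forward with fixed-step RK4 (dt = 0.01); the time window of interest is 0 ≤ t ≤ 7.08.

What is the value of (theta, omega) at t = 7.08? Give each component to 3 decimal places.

t=0.000: state=(0.770, -0.320)
step 1 (dt=0.01): k1=(-0.320, -4.322), k2=(-0.342, -4.299), k3=(-0.341, -4.299), k4=(-0.363, -4.276); state += dt/6·(k1+2k2+2k3+k4)
t=0.010: state=(0.767, -0.363)
t=0.020: state=(0.763, -0.406)
t=0.030: state=(0.758, -0.448)
continuing one RK4 step at a time; state shown every 25 steps (Δt=0.25):
t=0.250: state=(0.569, -1.216)
t=0.500: state=(0.206, -1.589)
t=0.750: state=(-0.173, -1.344)
t=1.000: state=(-0.429, -0.661)
t=1.250: state=(-0.494, 0.135)
t=1.500: state=(-0.376, 0.760)
t=1.750: state=(-0.144, 1.026)
t=2.000: state=(0.102, 0.884)
t=2.250: state=(0.273, 0.447)
t=2.500: state=(0.319, -0.077)
t=2.750: state=(0.244, -0.491)
t=3.000: state=(0.093, -0.666)
t=3.250: state=(-0.067, -0.573)
t=3.500: state=(-0.177, -0.288)
t=3.750: state=(-0.206, 0.054)
t=4.000: state=(-0.156, 0.323)
t=4.250: state=(-0.058, 0.433)
t=4.500: state=(0.045, 0.369)
t=4.750: state=(0.116, 0.182)
t=5.000: state=(0.133, -0.041)
t=5.250: state=(0.100, -0.213)
t=5.500: state=(0.036, -0.281)
t=5.750: state=(-0.031, -0.237)
t=6.000: state=(-0.076, -0.114)
t=6.250: state=(-0.086, 0.031)
t=6.500: state=(-0.064, 0.141)
t=6.750: state=(-0.022, 0.183)
t=7.000: state=(0.022, 0.152)
t=7.080: state=(0.033, 0.130)

(theta, omega) = (0.033, 0.130)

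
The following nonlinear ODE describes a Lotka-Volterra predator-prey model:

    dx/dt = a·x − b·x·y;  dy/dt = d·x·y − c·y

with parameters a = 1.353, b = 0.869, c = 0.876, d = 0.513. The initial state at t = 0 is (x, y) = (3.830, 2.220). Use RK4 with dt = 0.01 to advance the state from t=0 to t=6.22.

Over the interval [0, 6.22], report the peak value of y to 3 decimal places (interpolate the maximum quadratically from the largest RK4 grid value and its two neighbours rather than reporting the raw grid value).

t=0.000: state=(3.830, 2.220)
step 1 (dt=0.01): k1=(-2.207, 2.417), k2=(-2.241, 2.418), k3=(-2.240, 2.417), k4=(-2.274, 2.418); state += dt/6·(k1+2k2+2k3+k4)
t=0.010: state=(3.808, 2.244)
t=0.020: state=(3.785, 2.268)
t=0.030: state=(3.761, 2.293)
continuing one RK4 step at a time; state shown every 25 steps (Δt=0.25):
t=0.250: state=(3.111, 2.792)
t=0.500: state=(2.273, 3.166)
t=0.750: state=(1.580, 3.248)
t=1.000: state=(1.109, 3.093)
t=1.250: state=(0.818, 2.807)
t=1.500: state=(0.646, 2.475)
t=1.750: state=(0.549, 2.145)
t=2.000: state=(0.499, 1.842)
t=2.250: state=(0.484, 1.576)
t=2.500: state=(0.494, 1.347)
t=2.750: state=(0.528, 1.155)
t=3.000: state=(0.587, 0.997)
t=3.250: state=(0.672, 0.868)
t=3.500: state=(0.790, 0.765)
t=3.750: state=(0.947, 0.687)
t=4.000: state=(1.151, 0.631)
t=4.250: state=(1.414, 0.597)
t=4.500: state=(1.744, 0.587)
t=4.750: state=(2.150, 0.605)
t=5.000: state=(2.631, 0.660)
t=5.250: state=(3.164, 0.768)
t=5.500: state=(3.685, 0.958)
t=5.750: state=(4.069, 1.268)
t=6.000: state=(4.132, 1.731)
t=6.220: state=(3.809, 2.242)
largest grid value and its neighbours: y(0.690)=3.25387, y(0.700)=3.25396, y(0.710)=3.25364
parabola through these three points peaks at t≈0.697 with y≈3.25398

max y = 3.254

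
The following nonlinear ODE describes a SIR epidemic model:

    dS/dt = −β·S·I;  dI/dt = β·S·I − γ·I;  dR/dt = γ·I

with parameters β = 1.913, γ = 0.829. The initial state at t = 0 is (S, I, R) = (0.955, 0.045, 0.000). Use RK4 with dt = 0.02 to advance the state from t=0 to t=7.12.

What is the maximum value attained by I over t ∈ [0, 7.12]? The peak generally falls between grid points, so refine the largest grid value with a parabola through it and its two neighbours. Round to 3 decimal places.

max I = 0.224

t=0.000: state=(0.955, 0.045, 0.000)
step 1 (dt=0.02): k1=(-0.082, 0.045, 0.037), k2=(-0.083, 0.045, 0.038), k3=(-0.083, 0.045, 0.038), k4=(-0.084, 0.046, 0.038); state += dt/6·(k1+2k2+2k3+k4)
t=0.020: state=(0.953, 0.046, 0.001)
t=0.040: state=(0.952, 0.047, 0.002)
t=0.060: state=(0.950, 0.048, 0.002)
continuing one RK4 step at a time; state shown every 25 steps (Δt=0.5):
t=0.500: state=(0.904, 0.072, 0.024)
t=1.000: state=(0.829, 0.110, 0.061)
t=1.500: state=(0.731, 0.153, 0.116)
t=2.000: state=(0.619, 0.193, 0.188)
t=2.500: state=(0.508, 0.219, 0.274)
t=3.000: state=(0.410, 0.224, 0.366)
t=3.500: state=(0.333, 0.210, 0.457)
t=4.000: state=(0.275, 0.186, 0.539)
t=4.500: state=(0.234, 0.156, 0.610)
t=5.000: state=(0.204, 0.127, 0.669)
t=5.500: state=(0.183, 0.101, 0.716)
t=6.000: state=(0.168, 0.079, 0.753)
t=6.500: state=(0.157, 0.061, 0.782)
t=7.000: state=(0.149, 0.047, 0.804)
t=7.120: state=(0.148, 0.044, 0.809)
largest grid value and its neighbours: I(2.860)=0.22423, I(2.880)=0.22423, I(2.900)=0.22420
parabola through these three points peaks at t≈2.872 with I≈0.22423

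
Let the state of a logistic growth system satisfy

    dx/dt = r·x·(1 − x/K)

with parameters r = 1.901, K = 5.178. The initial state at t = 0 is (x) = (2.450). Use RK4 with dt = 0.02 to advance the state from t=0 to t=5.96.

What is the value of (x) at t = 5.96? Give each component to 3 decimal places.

t=0.000: state=(2.450)
step 1 (dt=0.02): k1=(2.454), k2=(2.456), k3=(2.456), k4=(2.458); state += dt/6·(k1+2k2+2k3+k4)
t=0.020: state=(2.499)
t=0.040: state=(2.548)
t=0.060: state=(2.598)
continuing one RK4 step at a time; state shown every 10 steps (Δt=0.2):
t=0.200: state=(2.940)
t=0.400: state=(3.405)
t=0.600: state=(3.819)
t=0.800: state=(4.165)
t=1.000: state=(4.439)
t=1.200: state=(4.649)
t=1.400: state=(4.804)
t=1.600: state=(4.917)
t=1.800: state=(4.996)
t=2.000: state=(5.052)
t=2.200: state=(5.091)
t=2.400: state=(5.119)
t=2.600: state=(5.137)
t=2.800: state=(5.150)
t=3.000: state=(5.159)
t=3.200: state=(5.165)
t=3.400: state=(5.169)
t=3.600: state=(5.172)
t=3.800: state=(5.174)
t=4.000: state=(5.175)
t=4.200: state=(5.176)
t=4.400: state=(5.177)
t=4.600: state=(5.177)
t=4.800: state=(5.177)
t=5.000: state=(5.178)
t=5.200: state=(5.178)
t=5.400: state=(5.178)
t=5.600: state=(5.178)
t=5.800: state=(5.178)
t=5.960: state=(5.178)

(x) = (5.178)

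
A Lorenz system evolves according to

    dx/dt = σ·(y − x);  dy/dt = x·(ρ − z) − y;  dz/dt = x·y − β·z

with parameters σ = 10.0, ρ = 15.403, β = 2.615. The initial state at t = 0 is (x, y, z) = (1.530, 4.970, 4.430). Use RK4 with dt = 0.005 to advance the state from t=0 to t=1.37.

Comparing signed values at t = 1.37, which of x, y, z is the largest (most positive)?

largest component: z

t=0.000: state=(1.530, 4.970, 4.430)
step 1 (dt=0.005): k1=(34.400, 11.819, -3.980), k2=(33.835, 12.749, -3.479), k3=(33.873, 12.729, -3.486), k4=(33.343, 13.643, -2.985); state += dt/6·(k1+2k2+2k3+k4)
t=0.005: state=(1.699, 5.034, 4.413)
t=0.010: state=(1.864, 5.106, 4.400)
t=0.015: state=(2.024, 5.188, 4.393)
continuing one RK4 step at a time; state shown every 10 steps (Δt=0.05):
t=0.050: state=(3.072, 5.976, 4.487)
t=0.100: state=(4.554, 7.657, 5.162)
t=0.150: state=(6.217, 9.771, 6.743)
t=0.200: state=(8.069, 11.833, 9.573)
t=0.250: state=(9.831, 12.911, 13.685)
t=0.300: state=(10.917, 11.959, 18.198)
t=0.350: state=(10.733, 8.934, 21.377)
t=0.400: state=(9.238, 5.289, 22.100)
t=0.450: state=(7.059, 2.557, 20.859)
t=0.500: state=(4.944, 1.122, 18.796)
t=0.550: state=(3.307, 0.596, 16.648)
t=0.600: state=(2.216, 0.527, 14.676)
t=0.650: state=(1.573, 0.645, 12.927)
t=0.700: state=(1.246, 0.832, 11.390)
t=0.750: state=(1.131, 1.061, 10.046)
t=0.800: state=(1.160, 1.339, 8.879)
t=0.850: state=(1.303, 1.695, 7.877)
t=0.900: state=(1.553, 2.164, 7.041)
t=0.950: state=(1.921, 2.794, 6.379)
t=1.000: state=(2.437, 3.639, 5.925)
t=1.050: state=(3.138, 4.759, 5.747)
t=1.100: state=(4.073, 6.204, 5.969)
t=1.150: state=(5.277, 7.959, 6.793)
t=1.200: state=(6.737, 9.853, 8.484)
t=1.250: state=(8.319, 11.419, 11.242)
t=1.300: state=(9.689, 11.891, 14.869)
t=1.350: state=(10.349, 10.647, 18.445)
t=1.370: state=(10.317, 9.694, 19.559)
compare at T: x=10.317, y=9.694, z=19.559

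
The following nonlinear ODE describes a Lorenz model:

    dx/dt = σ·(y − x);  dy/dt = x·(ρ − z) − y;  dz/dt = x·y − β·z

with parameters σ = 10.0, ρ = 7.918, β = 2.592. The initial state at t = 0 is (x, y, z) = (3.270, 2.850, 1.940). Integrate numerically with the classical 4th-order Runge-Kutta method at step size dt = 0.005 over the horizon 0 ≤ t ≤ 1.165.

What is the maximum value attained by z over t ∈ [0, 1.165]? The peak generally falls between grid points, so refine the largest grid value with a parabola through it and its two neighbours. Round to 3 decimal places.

max z = 9.811

t=0.000: state=(3.270, 2.850, 1.940)
step 1 (dt=0.005): k1=(-4.200, 16.698, 4.291), k2=(-3.678, 16.559, 4.369), k3=(-3.694, 16.566, 4.371), k4=(-3.187, 16.434, 4.451); state += dt/6·(k1+2k2+2k3+k4)
t=0.005: state=(3.252, 2.933, 1.962)
t=0.010: state=(3.238, 3.014, 1.985)
t=0.015: state=(3.229, 3.095, 2.008)
continuing one RK4 step at a time; state shown every 10 steps (Δt=0.05):
t=0.050: state=(3.275, 3.636, 2.199)
t=0.100: state=(3.576, 4.379, 2.575)
t=0.150: state=(4.048, 5.108, 3.112)
t=0.200: state=(4.614, 5.798, 3.846)
t=0.250: state=(5.209, 6.379, 4.788)
t=0.300: state=(5.758, 6.756, 5.906)
t=0.350: state=(6.178, 6.835, 7.105)
t=0.400: state=(6.392, 6.572, 8.231)
t=0.450: state=(6.351, 6.006, 9.121)
t=0.500: state=(6.059, 5.257, 9.656)
t=0.550: state=(5.576, 4.477, 9.810)
t=0.600: state=(4.992, 3.786, 9.638)
t=0.650: state=(4.398, 3.250, 9.237)
t=0.700: state=(3.862, 2.878, 8.703)
t=0.750: state=(3.422, 2.650, 8.113)
t=0.800: state=(3.091, 2.536, 7.520)
t=0.850: state=(2.865, 2.511, 6.957)
t=0.900: state=(2.733, 2.556, 6.442)
t=0.950: state=(2.683, 2.656, 5.988)
t=1.000: state=(2.703, 2.806, 5.604)
t=1.050: state=(2.783, 3.000, 5.296)
t=1.100: state=(2.917, 3.234, 5.068)
t=1.150: state=(3.099, 3.506, 4.928)
t=1.165: state=(3.162, 3.594, 4.903)
largest grid value and its neighbours: z(0.540)=9.80811, z(0.545)=9.81082, z(0.550)=9.81015
parabola through these three points peaks at t≈0.547 with z≈9.81097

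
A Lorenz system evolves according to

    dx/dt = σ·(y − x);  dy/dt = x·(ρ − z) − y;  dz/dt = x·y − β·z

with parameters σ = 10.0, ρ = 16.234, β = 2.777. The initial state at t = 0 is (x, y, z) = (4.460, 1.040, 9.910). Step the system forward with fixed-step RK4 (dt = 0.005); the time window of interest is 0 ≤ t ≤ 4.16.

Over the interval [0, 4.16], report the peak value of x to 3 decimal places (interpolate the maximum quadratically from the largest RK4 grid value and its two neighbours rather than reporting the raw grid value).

t=0.000: state=(4.460, 1.040, 9.910)
step 1 (dt=0.005): k1=(-34.200, 27.165, -22.882), k2=(-32.666, 26.807, -22.515), k3=(-32.713, 26.828, -22.517), k4=(-31.223, 26.480, -22.163); state += dt/6·(k1+2k2+2k3+k4)
t=0.005: state=(4.297, 1.174, 9.797)
t=0.010: state=(4.147, 1.305, 9.688)
t=0.015: state=(4.012, 1.433, 9.582)
continuing one RK4 step at a time; state shown every 40 steps (Δt=0.2):
t=0.200: state=(4.188, 5.908, 7.668)
t=0.400: state=(9.300, 11.640, 14.708)
t=0.600: state=(7.445, 4.062, 20.396)
t=0.800: state=(3.037, 2.344, 13.509)
t=1.000: state=(3.662, 4.838, 9.419)
t=1.200: state=(7.569, 9.974, 12.162)
t=1.400: state=(8.805, 6.840, 20.061)
t=1.600: state=(4.301, 2.953, 15.506)
t=1.800: state=(3.917, 4.682, 10.993)
t=2.000: state=(6.885, 8.852, 12.091)
t=2.200: state=(8.731, 7.771, 18.796)
t=2.400: state=(5.180, 3.730, 16.284)
t=2.600: state=(4.364, 4.885, 12.100)
t=2.800: state=(6.703, 8.279, 12.647)
t=3.000: state=(8.343, 7.779, 17.894)
t=3.200: state=(5.646, 4.379, 16.379)
t=3.400: state=(4.810, 5.207, 12.832)
t=3.600: state=(6.708, 7.959, 13.287)
t=3.800: state=(7.952, 7.517, 17.322)
t=4.000: state=(5.869, 4.856, 16.198)
t=4.160: state=(5.108, 5.195, 13.730)
largest grid value and its neighbours: x(0.465)=10.21571, x(0.470)=10.22370, x(0.475)=10.22150
parabola through these three points peaks at t≈0.471 with x≈10.22411

max x = 10.224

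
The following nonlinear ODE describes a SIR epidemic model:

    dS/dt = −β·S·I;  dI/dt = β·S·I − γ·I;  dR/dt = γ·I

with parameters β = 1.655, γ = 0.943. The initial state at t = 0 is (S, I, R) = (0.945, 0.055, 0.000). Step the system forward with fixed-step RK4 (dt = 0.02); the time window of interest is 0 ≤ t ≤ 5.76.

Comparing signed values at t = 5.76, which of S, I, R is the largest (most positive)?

largest component: R

t=0.000: state=(0.945, 0.055, 0.000)
step 1 (dt=0.02): k1=(-0.086, 0.034, 0.052), k2=(-0.086, 0.034, 0.052), k3=(-0.086, 0.034, 0.052), k4=(-0.087, 0.034, 0.053); state += dt/6·(k1+2k2+2k3+k4)
t=0.020: state=(0.943, 0.056, 0.001)
t=0.040: state=(0.942, 0.056, 0.002)
t=0.060: state=(0.940, 0.057, 0.003)
continuing one RK4 step at a time; state shown every 10 steps (Δt=0.2):
t=0.200: state=(0.927, 0.062, 0.011)
t=0.400: state=(0.907, 0.070, 0.023)
t=0.600: state=(0.885, 0.078, 0.037)
t=0.800: state=(0.861, 0.086, 0.053)
t=1.000: state=(0.836, 0.094, 0.070)
t=1.200: state=(0.809, 0.102, 0.088)
t=1.400: state=(0.781, 0.110, 0.108)
t=1.600: state=(0.752, 0.118, 0.130)
t=1.800: state=(0.723, 0.124, 0.153)
t=2.000: state=(0.693, 0.130, 0.177)
t=2.200: state=(0.663, 0.135, 0.202)
t=2.400: state=(0.634, 0.139, 0.228)
t=2.600: state=(0.605, 0.141, 0.254)
t=2.800: state=(0.578, 0.142, 0.281)
t=3.000: state=(0.551, 0.142, 0.307)
t=3.200: state=(0.526, 0.140, 0.334)
t=3.400: state=(0.502, 0.138, 0.360)
t=3.600: state=(0.480, 0.134, 0.386)
t=3.800: state=(0.460, 0.130, 0.411)
t=4.000: state=(0.441, 0.125, 0.435)
t=4.200: state=(0.423, 0.119, 0.458)
t=4.400: state=(0.407, 0.113, 0.480)
t=4.600: state=(0.393, 0.107, 0.500)
t=4.800: state=(0.379, 0.101, 0.520)
t=5.000: state=(0.367, 0.094, 0.538)
t=5.200: state=(0.356, 0.088, 0.555)
t=5.400: state=(0.347, 0.082, 0.571)
t=5.600: state=(0.338, 0.076, 0.586)
t=5.760: state=(0.331, 0.071, 0.597)
compare at T: S=0.331, I=0.071, R=0.597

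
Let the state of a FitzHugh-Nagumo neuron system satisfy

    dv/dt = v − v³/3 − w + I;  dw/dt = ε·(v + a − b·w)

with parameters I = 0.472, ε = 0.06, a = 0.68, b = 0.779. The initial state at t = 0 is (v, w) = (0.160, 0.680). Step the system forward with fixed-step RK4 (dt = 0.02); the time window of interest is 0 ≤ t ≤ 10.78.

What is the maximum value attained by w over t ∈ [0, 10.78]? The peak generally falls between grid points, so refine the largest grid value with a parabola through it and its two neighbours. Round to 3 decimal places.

t=0.000: state=(0.160, 0.680)
step 1 (dt=0.02): k1=(-0.049, 0.019), k2=(-0.050, 0.019), k3=(-0.050, 0.019), k4=(-0.051, 0.019); state += dt/6·(k1+2k2+2k3+k4)
t=0.020: state=(0.159, 0.680)
t=0.040: state=(0.158, 0.681)
t=0.060: state=(0.157, 0.681)
continuing one RK4 step at a time; state shown every 25 steps (Δt=0.5):
t=0.500: state=(0.126, 0.689)
t=1.000: state=(0.064, 0.696)
t=1.500: state=(-0.041, 0.700)
t=2.000: state=(-0.216, 0.701)
t=2.500: state=(-0.494, 0.695)
t=3.000: state=(-0.886, 0.678)
t=3.500: state=(-1.303, 0.650)
t=4.000: state=(-1.589, 0.612)
t=4.500: state=(-1.713, 0.569)
t=5.000: state=(-1.747, 0.524)
t=5.500: state=(-1.746, 0.481)
t=6.000: state=(-1.732, 0.438)
t=6.500: state=(-1.714, 0.397)
t=7.000: state=(-1.694, 0.358)
t=7.500: state=(-1.673, 0.319)
t=8.000: state=(-1.653, 0.283)
t=8.500: state=(-1.632, 0.248)
t=9.000: state=(-1.612, 0.214)
t=9.500: state=(-1.591, 0.182)
t=10.000: state=(-1.570, 0.151)
t=10.500: state=(-1.550, 0.121)
t=10.780: state=(-1.538, 0.105)
largest grid value and its neighbours: w(1.780)=0.70129, w(1.800)=0.70129, w(1.820)=0.70128
parabola through these three points peaks at t≈1.794 with w≈0.70129

max w = 0.701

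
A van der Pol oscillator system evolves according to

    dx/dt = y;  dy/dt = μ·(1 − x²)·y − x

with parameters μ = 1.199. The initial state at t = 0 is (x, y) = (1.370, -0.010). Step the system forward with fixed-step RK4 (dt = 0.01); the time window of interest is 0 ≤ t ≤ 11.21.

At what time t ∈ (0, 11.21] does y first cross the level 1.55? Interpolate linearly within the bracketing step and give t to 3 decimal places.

t=0.000: state=(1.370, -0.010)
step 1 (dt=0.01): k1=(-0.010, -1.359), k2=(-0.017, -1.352), k3=(-0.017, -1.352), k4=(-0.024, -1.345); state += dt/6·(k1+2k2+2k3+k4)
t=0.010: state=(1.370, -0.024)
t=0.020: state=(1.370, -0.037)
t=0.030: state=(1.369, -0.050)
continuing one RK4 step at a time; state shown every 50 steps (Δt=0.5):
t=0.500: state=(1.221, -0.547)
t=1.000: state=(0.831, -1.040)
t=1.500: state=(0.115, -1.924)
t=2.000: state=(-1.104, -2.617)
t=2.500: state=(-1.917, -0.511)
t=3.000: state=(-1.892, 0.379)
t=3.500: state=(-1.636, 0.618)
t=4.000: state=(-1.272, 0.858)
t=4.500: state=(-0.738, 1.349)
t=4.620: state=(-0.565, 1.546)
next step: t=4.630: state=(-0.549, 1.565) — y has crossed 1.55
linear interpolation between t=4.620 (1.54649) and t=4.630 (1.56492) → t≈4.622

t = 4.622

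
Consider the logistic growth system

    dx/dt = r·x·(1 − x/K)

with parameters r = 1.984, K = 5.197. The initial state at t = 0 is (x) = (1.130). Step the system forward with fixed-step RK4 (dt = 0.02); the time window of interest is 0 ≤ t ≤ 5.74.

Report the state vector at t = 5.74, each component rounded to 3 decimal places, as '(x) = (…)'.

t=0.000: state=(1.130)
step 1 (dt=0.02): k1=(1.754), k2=(1.774), k3=(1.774), k4=(1.794); state += dt/6·(k1+2k2+2k3+k4)
t=0.020: state=(1.165)
t=0.040: state=(1.202)
t=0.060: state=(1.239)
continuing one RK4 step at a time; state shown every 10 steps (Δt=0.2):
t=0.200: state=(1.519)
t=0.400: state=(1.978)
t=0.600: state=(2.481)
t=0.800: state=(2.994)
t=1.000: state=(3.476)
t=1.200: state=(3.899)
t=1.400: state=(4.247)
t=1.600: state=(4.517)
t=1.800: state=(4.719)
t=2.000: state=(4.866)
t=2.200: state=(4.970)
t=2.400: state=(5.042)
t=2.600: state=(5.092)
t=2.800: state=(5.126)
t=3.000: state=(5.149)
t=3.200: state=(5.164)
t=3.400: state=(5.175)
t=3.600: state=(5.182)
t=3.800: state=(5.187)
t=4.000: state=(5.190)
t=4.200: state=(5.193)
t=4.400: state=(5.194)
t=4.600: state=(5.195)
t=4.800: state=(5.196)
t=5.000: state=(5.196)
t=5.200: state=(5.196)
t=5.400: state=(5.197)
t=5.600: state=(5.197)
t=5.740: state=(5.197)

(x) = (5.197)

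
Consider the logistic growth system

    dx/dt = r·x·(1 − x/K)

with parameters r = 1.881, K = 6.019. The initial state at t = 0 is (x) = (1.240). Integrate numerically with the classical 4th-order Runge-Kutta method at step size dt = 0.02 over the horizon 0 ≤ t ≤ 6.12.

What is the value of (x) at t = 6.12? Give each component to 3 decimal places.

(x) = (6.019)

t=0.000: state=(1.240)
step 1 (dt=0.02): k1=(1.852), k2=(1.872), k3=(1.873), k4=(1.893); state += dt/6·(k1+2k2+2k3+k4)
t=0.020: state=(1.277)
t=0.040: state=(1.316)
t=0.060: state=(1.355)
continuing one RK4 step at a time; state shown every 10 steps (Δt=0.2):
t=0.200: state=(1.651)
t=0.400: state=(2.137)
t=0.600: state=(2.679)
t=0.800: state=(3.243)
t=1.000: state=(3.791)
t=1.200: state=(4.289)
t=1.400: state=(4.714)
t=1.600: state=(5.058)
t=1.800: state=(5.324)
t=2.000: state=(5.524)
t=2.200: state=(5.670)
t=2.400: state=(5.775)
t=2.600: state=(5.850)
t=2.800: state=(5.902)
t=3.000: state=(5.938)
t=3.200: state=(5.963)
t=3.400: state=(5.981)
t=3.600: state=(5.993)
t=3.800: state=(6.001)
t=4.000: state=(6.007)
t=4.200: state=(6.010)
t=4.400: state=(6.013)
t=4.600: state=(6.015)
t=4.800: state=(6.016)
t=5.000: state=(6.017)
t=5.200: state=(6.018)
t=5.400: state=(6.018)
t=5.600: state=(6.018)
t=5.800: state=(6.019)
t=6.000: state=(6.019)
t=6.120: state=(6.019)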